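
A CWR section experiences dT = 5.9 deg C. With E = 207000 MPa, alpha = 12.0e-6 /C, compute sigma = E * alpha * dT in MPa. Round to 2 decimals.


sigma = E * alpha * dT
sigma = 207000 * 12.0e-6 * 5.9
sigma = 2.484 * 5.9
sigma = 14.66 MPa

14.66


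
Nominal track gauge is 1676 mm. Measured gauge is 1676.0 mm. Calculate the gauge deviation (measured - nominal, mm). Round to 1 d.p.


Deviation = measured - nominal
Deviation = 1676.0 - 1676
Deviation = 0.0 mm

0.0


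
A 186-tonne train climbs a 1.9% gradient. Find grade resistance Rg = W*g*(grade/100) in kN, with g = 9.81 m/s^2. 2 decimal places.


Rg = W * 9.81 * grade / 100
Rg = 186 * 9.81 * 1.9 / 100
Rg = 1824.66 * 0.019
Rg = 34.67 kN

34.67


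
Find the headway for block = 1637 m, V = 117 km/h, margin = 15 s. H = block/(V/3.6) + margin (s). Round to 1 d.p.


V = 117 / 3.6 = 32.5 m/s
Block traversal time = 1637 / 32.5 = 50.3692 s
Headway = 50.3692 + 15
Headway = 65.4 s

65.4


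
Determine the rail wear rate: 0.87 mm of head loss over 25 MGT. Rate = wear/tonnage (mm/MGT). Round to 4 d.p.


Wear rate = total wear / cumulative tonnage
Rate = 0.87 / 25
Rate = 0.0348 mm/MGT

0.0348


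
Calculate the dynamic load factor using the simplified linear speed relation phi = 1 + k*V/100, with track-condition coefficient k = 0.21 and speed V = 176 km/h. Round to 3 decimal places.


phi = 1 + k * V / 100
phi = 1 + 0.21 * 176 / 100
phi = 1 + 0.3696
phi = 1.370

1.370


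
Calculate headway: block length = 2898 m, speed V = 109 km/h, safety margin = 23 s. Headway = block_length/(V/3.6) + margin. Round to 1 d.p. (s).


V = 109 / 3.6 = 30.2778 m/s
Block traversal time = 2898 / 30.2778 = 95.7138 s
Headway = 95.7138 + 23
Headway = 118.7 s

118.7


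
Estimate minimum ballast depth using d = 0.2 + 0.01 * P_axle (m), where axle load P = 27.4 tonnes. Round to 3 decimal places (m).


d = 0.2 + 0.01 * 27.4
d = 0.2 + 0.274
d = 0.474 m

0.474


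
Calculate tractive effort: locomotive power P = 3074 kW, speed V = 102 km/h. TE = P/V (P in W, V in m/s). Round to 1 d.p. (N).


Convert: P = 3074 kW = 3074000 W
V = 102 / 3.6 = 28.3333 m/s
TE = 3074000 / 28.3333
TE = 108494.1 N

108494.1


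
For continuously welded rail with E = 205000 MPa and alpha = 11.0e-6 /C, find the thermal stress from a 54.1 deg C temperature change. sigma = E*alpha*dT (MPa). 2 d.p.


sigma = E * alpha * dT
sigma = 205000 * 11.0e-6 * 54.1
sigma = 2.255 * 54.1
sigma = 122.00 MPa

122.00


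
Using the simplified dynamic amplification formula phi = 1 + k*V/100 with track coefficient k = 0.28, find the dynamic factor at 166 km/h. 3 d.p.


phi = 1 + k * V / 100
phi = 1 + 0.28 * 166 / 100
phi = 1 + 0.4648
phi = 1.465

1.465


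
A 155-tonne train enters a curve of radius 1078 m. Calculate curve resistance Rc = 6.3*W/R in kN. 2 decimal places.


Rc = 6.3 * W / R
Rc = 6.3 * 155 / 1078
Rc = 976.5 / 1078
Rc = 0.91 kN

0.91


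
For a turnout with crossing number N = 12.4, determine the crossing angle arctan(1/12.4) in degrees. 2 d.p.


1/N = 1/12.4 = 0.080645
angle = arctan(0.080645) = 0.080471 rad
angle = 0.080471 * 180/pi = 4.61 degrees

4.61


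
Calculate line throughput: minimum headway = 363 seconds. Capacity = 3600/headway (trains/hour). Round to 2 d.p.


Capacity = 3600 / headway
Capacity = 3600 / 363
Capacity = 9.92 trains/hour

9.92


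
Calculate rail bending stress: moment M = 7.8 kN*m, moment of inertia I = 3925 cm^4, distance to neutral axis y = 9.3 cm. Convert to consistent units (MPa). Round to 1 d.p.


Convert units:
M = 7.8 kN*m = 7800000 N*mm
y = 9.3 cm = 93 mm
I = 3925 cm^4 = 39250000 mm^4
sigma = 7800000 * 93 / 39250000
sigma = 18.5 MPa

18.5


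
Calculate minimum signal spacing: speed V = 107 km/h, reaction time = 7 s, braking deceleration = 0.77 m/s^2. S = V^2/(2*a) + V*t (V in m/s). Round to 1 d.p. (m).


V = 107 / 3.6 = 29.7222 m/s
Braking distance = 29.7222^2 / (2*0.77) = 573.6432 m
Sighting distance = 29.7222 * 7 = 208.0556 m
S = 573.6432 + 208.0556 = 781.7 m

781.7


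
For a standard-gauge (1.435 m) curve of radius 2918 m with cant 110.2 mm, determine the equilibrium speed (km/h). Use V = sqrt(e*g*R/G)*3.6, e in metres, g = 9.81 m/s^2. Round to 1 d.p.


Convert cant: e = 110.2 mm = 0.1102 m
V_ms = sqrt(0.1102 * 9.81 * 2918 / 1.435)
V_ms = sqrt(2198.284959) = 46.8859 m/s
V = 46.8859 * 3.6 = 168.8 km/h

168.8


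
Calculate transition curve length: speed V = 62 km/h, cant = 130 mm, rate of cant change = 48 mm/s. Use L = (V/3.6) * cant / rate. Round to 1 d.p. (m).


Convert speed: V = 62 / 3.6 = 17.2222 m/s
L = 17.2222 * 130 / 48
L = 2238.8889 / 48
L = 46.6 m

46.6


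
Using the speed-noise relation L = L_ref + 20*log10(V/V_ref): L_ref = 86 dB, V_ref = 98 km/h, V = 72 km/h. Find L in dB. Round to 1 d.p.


V/V_ref = 72 / 98 = 0.734694
log10(0.734694) = -0.133894
20 * -0.133894 = -2.6779
L = 86 + -2.6779 = 83.3 dB

83.3


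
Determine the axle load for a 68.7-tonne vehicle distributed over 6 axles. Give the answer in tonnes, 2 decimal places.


Load per axle = total weight / number of axles
Load = 68.7 / 6
Load = 11.45 tonnes

11.45


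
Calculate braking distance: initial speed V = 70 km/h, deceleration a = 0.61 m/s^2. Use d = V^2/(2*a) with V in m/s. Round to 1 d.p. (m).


Convert speed: V = 70 / 3.6 = 19.4444 m/s
V^2 = 378.0864
d = 378.0864 / (2 * 0.61)
d = 378.0864 / 1.22
d = 309.9 m

309.9


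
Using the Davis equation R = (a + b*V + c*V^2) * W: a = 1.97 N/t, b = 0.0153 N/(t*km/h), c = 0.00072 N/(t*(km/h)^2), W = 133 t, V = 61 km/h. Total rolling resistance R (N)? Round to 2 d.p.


b*V = 0.0153 * 61 = 0.9333
c*V^2 = 0.00072 * 3721 = 2.67912
R_per_t = 1.97 + 0.9333 + 2.67912 = 5.58242 N/t
R_total = 5.58242 * 133 = 742.46 N

742.46


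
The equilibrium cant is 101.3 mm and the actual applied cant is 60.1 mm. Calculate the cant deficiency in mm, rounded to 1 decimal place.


Cant deficiency = equilibrium cant - actual cant
CD = 101.3 - 60.1
CD = 41.2 mm

41.2


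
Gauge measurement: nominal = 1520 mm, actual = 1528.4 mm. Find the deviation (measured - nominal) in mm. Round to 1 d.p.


Deviation = measured - nominal
Deviation = 1528.4 - 1520
Deviation = 8.4 mm

8.4


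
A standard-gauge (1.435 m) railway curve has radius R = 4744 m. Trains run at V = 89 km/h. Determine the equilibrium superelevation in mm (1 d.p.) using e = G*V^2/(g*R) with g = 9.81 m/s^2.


Convert speed: V = 89 / 3.6 = 24.7222 m/s
Apply formula: e = 1.435 * 24.7222^2 / (9.81 * 4744)
e = 1.435 * 611.1883 / 46538.64
e = 0.018846 m = 18.8 mm

18.8


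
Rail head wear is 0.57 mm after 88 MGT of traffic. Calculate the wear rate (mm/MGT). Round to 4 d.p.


Wear rate = total wear / cumulative tonnage
Rate = 0.57 / 88
Rate = 0.0065 mm/MGT

0.0065


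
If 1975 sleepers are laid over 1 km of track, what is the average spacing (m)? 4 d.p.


Spacing = 1000 m / number of sleepers
Spacing = 1000 / 1975
Spacing = 0.5063 m

0.5063


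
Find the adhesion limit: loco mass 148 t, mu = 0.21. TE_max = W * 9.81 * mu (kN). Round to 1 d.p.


TE_max = W * g * mu
TE_max = 148 * 9.81 * 0.21
TE_max = 1451.88 * 0.21
TE_max = 304.9 kN

304.9


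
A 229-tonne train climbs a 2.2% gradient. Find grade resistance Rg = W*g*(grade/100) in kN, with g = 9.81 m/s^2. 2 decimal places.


Rg = W * 9.81 * grade / 100
Rg = 229 * 9.81 * 2.2 / 100
Rg = 2246.49 * 0.022
Rg = 49.42 kN

49.42


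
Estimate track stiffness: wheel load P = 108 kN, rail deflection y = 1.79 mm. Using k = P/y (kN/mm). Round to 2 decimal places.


Track stiffness k = P / y
k = 108 / 1.79
k = 60.34 kN/mm

60.34


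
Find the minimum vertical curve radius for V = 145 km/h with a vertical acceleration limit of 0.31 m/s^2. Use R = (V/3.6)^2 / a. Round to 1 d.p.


Convert speed: V = 145 / 3.6 = 40.2778 m/s
V^2 = 1622.2994 m^2/s^2
R_v = 1622.2994 / 0.31
R_v = 5233.2 m

5233.2


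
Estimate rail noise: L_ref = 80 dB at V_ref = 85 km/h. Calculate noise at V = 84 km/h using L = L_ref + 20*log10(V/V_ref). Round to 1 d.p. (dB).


V/V_ref = 84 / 85 = 0.988235
log10(0.988235) = -0.00514
20 * -0.00514 = -0.1028
L = 80 + -0.1028 = 79.9 dB

79.9


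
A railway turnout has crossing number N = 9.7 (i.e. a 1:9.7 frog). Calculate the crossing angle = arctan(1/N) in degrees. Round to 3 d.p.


1/N = 1/9.7 = 0.103093
angle = arctan(0.103093) = 0.10273 rad
angle = 0.10273 * 180/pi = 5.886 degrees

5.886


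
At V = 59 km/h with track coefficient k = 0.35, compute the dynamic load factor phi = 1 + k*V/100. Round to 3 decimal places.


phi = 1 + k * V / 100
phi = 1 + 0.35 * 59 / 100
phi = 1 + 0.2065
phi = 1.207

1.207


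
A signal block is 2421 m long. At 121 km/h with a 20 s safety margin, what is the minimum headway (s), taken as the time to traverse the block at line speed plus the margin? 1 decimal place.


V = 121 / 3.6 = 33.6111 m/s
Block traversal time = 2421 / 33.6111 = 72.0298 s
Headway = 72.0298 + 20
Headway = 92.0 s

92.0


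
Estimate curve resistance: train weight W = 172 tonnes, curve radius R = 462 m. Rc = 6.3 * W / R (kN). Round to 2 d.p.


Rc = 6.3 * W / R
Rc = 6.3 * 172 / 462
Rc = 1083.6 / 462
Rc = 2.35 kN

2.35


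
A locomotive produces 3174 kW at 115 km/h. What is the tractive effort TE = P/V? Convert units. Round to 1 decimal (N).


Convert: P = 3174 kW = 3174000 W
V = 115 / 3.6 = 31.9444 m/s
TE = 3174000 / 31.9444
TE = 99360.0 N

99360.0


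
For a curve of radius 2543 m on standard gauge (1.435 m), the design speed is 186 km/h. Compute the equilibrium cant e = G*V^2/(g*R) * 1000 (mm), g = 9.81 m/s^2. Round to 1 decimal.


Convert speed: V = 186 / 3.6 = 51.6667 m/s
Apply formula: e = 1.435 * 51.6667^2 / (9.81 * 2543)
e = 1.435 * 2669.4444 / 24946.83
e = 0.153553 m = 153.6 mm

153.6


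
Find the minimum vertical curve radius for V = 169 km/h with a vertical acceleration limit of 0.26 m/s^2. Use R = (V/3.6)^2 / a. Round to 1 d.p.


Convert speed: V = 169 / 3.6 = 46.9444 m/s
V^2 = 2203.7809 m^2/s^2
R_v = 2203.7809 / 0.26
R_v = 8476.1 m

8476.1


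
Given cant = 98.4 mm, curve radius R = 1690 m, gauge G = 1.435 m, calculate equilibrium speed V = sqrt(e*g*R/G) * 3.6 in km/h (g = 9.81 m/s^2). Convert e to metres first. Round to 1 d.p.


Convert cant: e = 98.4 mm = 0.0984 m
V_ms = sqrt(0.0984 * 9.81 * 1690 / 1.435)
V_ms = sqrt(1136.838857) = 33.717 m/s
V = 33.717 * 3.6 = 121.4 km/h

121.4


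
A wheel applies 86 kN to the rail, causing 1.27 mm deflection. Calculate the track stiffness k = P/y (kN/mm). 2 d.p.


Track stiffness k = P / y
k = 86 / 1.27
k = 67.72 kN/mm

67.72


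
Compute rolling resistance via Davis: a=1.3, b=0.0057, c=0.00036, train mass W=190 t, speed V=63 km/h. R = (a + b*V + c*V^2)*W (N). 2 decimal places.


b*V = 0.0057 * 63 = 0.3591
c*V^2 = 0.00036 * 3969 = 1.42884
R_per_t = 1.3 + 0.3591 + 1.42884 = 3.08794 N/t
R_total = 3.08794 * 190 = 586.71 N

586.71


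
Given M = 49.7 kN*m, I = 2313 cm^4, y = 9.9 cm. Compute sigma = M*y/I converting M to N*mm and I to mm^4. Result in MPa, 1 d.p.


Convert units:
M = 49.7 kN*m = 49700000 N*mm
y = 9.9 cm = 99 mm
I = 2313 cm^4 = 23130000 mm^4
sigma = 49700000 * 99 / 23130000
sigma = 212.7 MPa

212.7


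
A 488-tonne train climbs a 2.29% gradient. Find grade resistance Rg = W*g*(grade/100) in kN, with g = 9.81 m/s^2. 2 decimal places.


Rg = W * 9.81 * grade / 100
Rg = 488 * 9.81 * 2.29 / 100
Rg = 4787.28 * 0.0229
Rg = 109.63 kN

109.63


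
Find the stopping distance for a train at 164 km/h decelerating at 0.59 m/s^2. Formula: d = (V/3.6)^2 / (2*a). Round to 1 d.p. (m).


Convert speed: V = 164 / 3.6 = 45.5556 m/s
V^2 = 2075.3086
d = 2075.3086 / (2 * 0.59)
d = 2075.3086 / 1.18
d = 1758.7 m

1758.7


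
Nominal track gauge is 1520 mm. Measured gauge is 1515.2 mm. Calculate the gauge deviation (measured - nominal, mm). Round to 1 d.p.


Deviation = measured - nominal
Deviation = 1515.2 - 1520
Deviation = -4.8 mm

-4.8


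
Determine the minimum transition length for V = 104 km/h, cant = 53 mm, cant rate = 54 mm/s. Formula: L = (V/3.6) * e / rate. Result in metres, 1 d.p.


Convert speed: V = 104 / 3.6 = 28.8889 m/s
L = 28.8889 * 53 / 54
L = 1531.1111 / 54
L = 28.4 m

28.4


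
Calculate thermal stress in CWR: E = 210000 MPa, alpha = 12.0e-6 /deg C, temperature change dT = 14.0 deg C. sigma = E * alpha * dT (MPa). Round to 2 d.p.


sigma = E * alpha * dT
sigma = 210000 * 12.0e-6 * 14.0
sigma = 2.52 * 14.0
sigma = 35.28 MPa

35.28


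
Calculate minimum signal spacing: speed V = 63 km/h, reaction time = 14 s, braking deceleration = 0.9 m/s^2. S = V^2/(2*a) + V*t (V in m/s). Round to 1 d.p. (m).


V = 63 / 3.6 = 17.5 m/s
Braking distance = 17.5^2 / (2*0.9) = 170.1389 m
Sighting distance = 17.5 * 14 = 245.0 m
S = 170.1389 + 245.0 = 415.1 m

415.1


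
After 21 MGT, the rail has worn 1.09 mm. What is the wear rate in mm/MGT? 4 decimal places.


Wear rate = total wear / cumulative tonnage
Rate = 1.09 / 21
Rate = 0.0519 mm/MGT

0.0519


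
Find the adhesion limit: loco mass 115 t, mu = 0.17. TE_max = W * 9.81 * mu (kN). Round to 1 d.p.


TE_max = W * g * mu
TE_max = 115 * 9.81 * 0.17
TE_max = 1128.15 * 0.17
TE_max = 191.8 kN

191.8


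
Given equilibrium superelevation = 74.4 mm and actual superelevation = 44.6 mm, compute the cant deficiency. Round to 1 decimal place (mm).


Cant deficiency = equilibrium cant - actual cant
CD = 74.4 - 44.6
CD = 29.8 mm

29.8


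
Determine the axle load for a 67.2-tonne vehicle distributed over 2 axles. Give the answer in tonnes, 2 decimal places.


Load per axle = total weight / number of axles
Load = 67.2 / 2
Load = 33.60 tonnes

33.60


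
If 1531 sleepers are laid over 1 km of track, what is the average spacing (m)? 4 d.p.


Spacing = 1000 m / number of sleepers
Spacing = 1000 / 1531
Spacing = 0.6532 m

0.6532


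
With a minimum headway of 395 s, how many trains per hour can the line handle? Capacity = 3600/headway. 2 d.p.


Capacity = 3600 / headway
Capacity = 3600 / 395
Capacity = 9.11 trains/hour

9.11


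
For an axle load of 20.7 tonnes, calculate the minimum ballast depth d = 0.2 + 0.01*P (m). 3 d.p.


d = 0.2 + 0.01 * 20.7
d = 0.2 + 0.207
d = 0.407 m

0.407


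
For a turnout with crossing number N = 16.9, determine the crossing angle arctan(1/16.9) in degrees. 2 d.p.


1/N = 1/16.9 = 0.059172
angle = arctan(0.059172) = 0.059103 rad
angle = 0.059103 * 180/pi = 3.39 degrees

3.39


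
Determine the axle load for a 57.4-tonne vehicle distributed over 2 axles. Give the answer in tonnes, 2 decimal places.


Load per axle = total weight / number of axles
Load = 57.4 / 2
Load = 28.70 tonnes

28.70


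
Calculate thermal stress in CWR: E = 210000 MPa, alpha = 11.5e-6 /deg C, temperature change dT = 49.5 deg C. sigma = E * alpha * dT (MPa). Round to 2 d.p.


sigma = E * alpha * dT
sigma = 210000 * 11.5e-6 * 49.5
sigma = 2.415 * 49.5
sigma = 119.54 MPa

119.54


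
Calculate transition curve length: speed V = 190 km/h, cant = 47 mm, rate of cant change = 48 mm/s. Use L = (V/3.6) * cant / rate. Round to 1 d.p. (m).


Convert speed: V = 190 / 3.6 = 52.7778 m/s
L = 52.7778 * 47 / 48
L = 2480.5556 / 48
L = 51.7 m

51.7


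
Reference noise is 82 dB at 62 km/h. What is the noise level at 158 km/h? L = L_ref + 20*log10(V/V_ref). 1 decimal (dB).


V/V_ref = 158 / 62 = 2.548387
log10(2.548387) = 0.406265
20 * 0.406265 = 8.1253
L = 82 + 8.1253 = 90.1 dB

90.1


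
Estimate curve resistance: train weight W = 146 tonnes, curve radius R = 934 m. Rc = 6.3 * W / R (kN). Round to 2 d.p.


Rc = 6.3 * W / R
Rc = 6.3 * 146 / 934
Rc = 919.8 / 934
Rc = 0.98 kN

0.98


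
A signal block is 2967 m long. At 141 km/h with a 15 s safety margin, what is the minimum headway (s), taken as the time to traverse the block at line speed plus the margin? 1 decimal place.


V = 141 / 3.6 = 39.1667 m/s
Block traversal time = 2967 / 39.1667 = 75.7532 s
Headway = 75.7532 + 15
Headway = 90.8 s

90.8


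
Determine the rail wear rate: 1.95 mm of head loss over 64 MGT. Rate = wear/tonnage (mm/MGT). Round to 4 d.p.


Wear rate = total wear / cumulative tonnage
Rate = 1.95 / 64
Rate = 0.0305 mm/MGT

0.0305


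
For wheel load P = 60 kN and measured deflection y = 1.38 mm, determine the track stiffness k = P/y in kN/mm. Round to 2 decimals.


Track stiffness k = P / y
k = 60 / 1.38
k = 43.48 kN/mm

43.48


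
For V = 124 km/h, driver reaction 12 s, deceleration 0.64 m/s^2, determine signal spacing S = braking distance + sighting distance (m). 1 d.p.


V = 124 / 3.6 = 34.4444 m/s
Braking distance = 34.4444^2 / (2*0.64) = 926.8904 m
Sighting distance = 34.4444 * 12 = 413.3333 m
S = 926.8904 + 413.3333 = 1340.2 m

1340.2


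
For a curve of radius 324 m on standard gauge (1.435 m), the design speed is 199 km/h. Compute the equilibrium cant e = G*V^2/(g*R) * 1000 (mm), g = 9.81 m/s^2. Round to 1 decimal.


Convert speed: V = 199 / 3.6 = 55.2778 m/s
Apply formula: e = 1.435 * 55.2778^2 / (9.81 * 324)
e = 1.435 * 3055.6327 / 3178.44
e = 1.379555 m = 1379.6 mm

1379.6


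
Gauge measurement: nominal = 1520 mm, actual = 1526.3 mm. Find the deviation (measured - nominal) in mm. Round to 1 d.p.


Deviation = measured - nominal
Deviation = 1526.3 - 1520
Deviation = 6.3 mm

6.3


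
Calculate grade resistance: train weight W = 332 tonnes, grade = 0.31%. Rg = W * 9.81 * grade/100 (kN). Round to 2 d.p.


Rg = W * 9.81 * grade / 100
Rg = 332 * 9.81 * 0.31 / 100
Rg = 3256.92 * 0.0031
Rg = 10.10 kN

10.10


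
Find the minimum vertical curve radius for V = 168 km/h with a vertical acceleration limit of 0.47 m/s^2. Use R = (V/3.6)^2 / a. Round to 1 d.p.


Convert speed: V = 168 / 3.6 = 46.6667 m/s
V^2 = 2177.7778 m^2/s^2
R_v = 2177.7778 / 0.47
R_v = 4633.6 m

4633.6


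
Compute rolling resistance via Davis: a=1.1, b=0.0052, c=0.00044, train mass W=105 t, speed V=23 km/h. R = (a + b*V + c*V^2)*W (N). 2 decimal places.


b*V = 0.0052 * 23 = 0.1196
c*V^2 = 0.00044 * 529 = 0.23276
R_per_t = 1.1 + 0.1196 + 0.23276 = 1.45236 N/t
R_total = 1.45236 * 105 = 152.50 N

152.50


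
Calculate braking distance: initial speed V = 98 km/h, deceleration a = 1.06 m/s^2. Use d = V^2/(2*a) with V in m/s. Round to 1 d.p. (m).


Convert speed: V = 98 / 3.6 = 27.2222 m/s
V^2 = 741.0494
d = 741.0494 / (2 * 1.06)
d = 741.0494 / 2.12
d = 349.6 m

349.6


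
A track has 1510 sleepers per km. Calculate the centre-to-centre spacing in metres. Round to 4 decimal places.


Spacing = 1000 m / number of sleepers
Spacing = 1000 / 1510
Spacing = 0.6623 m

0.6623


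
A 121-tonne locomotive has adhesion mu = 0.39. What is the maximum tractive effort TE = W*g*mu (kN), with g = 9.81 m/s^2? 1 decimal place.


TE_max = W * g * mu
TE_max = 121 * 9.81 * 0.39
TE_max = 1187.01 * 0.39
TE_max = 462.9 kN

462.9


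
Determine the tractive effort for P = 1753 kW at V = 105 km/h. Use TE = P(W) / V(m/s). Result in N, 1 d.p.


Convert: P = 1753 kW = 1753000 W
V = 105 / 3.6 = 29.1667 m/s
TE = 1753000 / 29.1667
TE = 60102.9 N

60102.9


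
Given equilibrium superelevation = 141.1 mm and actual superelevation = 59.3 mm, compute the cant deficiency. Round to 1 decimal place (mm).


Cant deficiency = equilibrium cant - actual cant
CD = 141.1 - 59.3
CD = 81.8 mm

81.8


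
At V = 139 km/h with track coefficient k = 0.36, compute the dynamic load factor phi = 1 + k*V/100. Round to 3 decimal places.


phi = 1 + k * V / 100
phi = 1 + 0.36 * 139 / 100
phi = 1 + 0.5004
phi = 1.500

1.500


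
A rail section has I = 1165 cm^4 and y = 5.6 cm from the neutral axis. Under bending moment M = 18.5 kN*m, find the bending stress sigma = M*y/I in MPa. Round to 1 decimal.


Convert units:
M = 18.5 kN*m = 18500000 N*mm
y = 5.6 cm = 56 mm
I = 1165 cm^4 = 11650000 mm^4
sigma = 18500000 * 56 / 11650000
sigma = 88.9 MPa

88.9


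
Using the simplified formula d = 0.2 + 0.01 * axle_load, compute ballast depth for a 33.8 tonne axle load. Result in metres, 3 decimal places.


d = 0.2 + 0.01 * 33.8
d = 0.2 + 0.338
d = 0.538 m

0.538


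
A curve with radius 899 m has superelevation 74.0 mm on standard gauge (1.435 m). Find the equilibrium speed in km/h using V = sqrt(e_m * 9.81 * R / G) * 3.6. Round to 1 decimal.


Convert cant: e = 74.0 mm = 0.0740 m
V_ms = sqrt(0.0740 * 9.81 * 899 / 1.435)
V_ms = sqrt(454.787498) = 21.3257 m/s
V = 21.3257 * 3.6 = 76.8 km/h

76.8


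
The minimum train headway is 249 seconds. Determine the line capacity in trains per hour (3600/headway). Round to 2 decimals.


Capacity = 3600 / headway
Capacity = 3600 / 249
Capacity = 14.46 trains/hour

14.46


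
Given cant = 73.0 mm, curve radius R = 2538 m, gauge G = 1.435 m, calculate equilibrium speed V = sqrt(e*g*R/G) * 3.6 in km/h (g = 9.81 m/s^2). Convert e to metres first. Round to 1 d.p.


Convert cant: e = 73.0 mm = 0.0730 m
V_ms = sqrt(0.0730 * 9.81 * 2538 / 1.435)
V_ms = sqrt(1266.576962) = 35.589 m/s
V = 35.589 * 3.6 = 128.1 km/h

128.1


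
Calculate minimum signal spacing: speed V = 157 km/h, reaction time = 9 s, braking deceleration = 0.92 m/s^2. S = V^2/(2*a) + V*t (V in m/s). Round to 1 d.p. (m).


V = 157 / 3.6 = 43.6111 m/s
Braking distance = 43.6111^2 / (2*0.92) = 1033.6571 m
Sighting distance = 43.6111 * 9 = 392.5 m
S = 1033.6571 + 392.5 = 1426.2 m

1426.2


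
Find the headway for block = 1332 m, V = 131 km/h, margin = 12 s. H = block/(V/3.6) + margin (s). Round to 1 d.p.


V = 131 / 3.6 = 36.3889 m/s
Block traversal time = 1332 / 36.3889 = 36.6046 s
Headway = 36.6046 + 12
Headway = 48.6 s

48.6


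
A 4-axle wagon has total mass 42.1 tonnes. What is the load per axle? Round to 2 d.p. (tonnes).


Load per axle = total weight / number of axles
Load = 42.1 / 4
Load = 10.53 tonnes

10.53


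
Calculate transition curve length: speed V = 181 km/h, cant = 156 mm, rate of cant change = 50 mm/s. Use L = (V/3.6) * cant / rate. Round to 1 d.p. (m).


Convert speed: V = 181 / 3.6 = 50.2778 m/s
L = 50.2778 * 156 / 50
L = 7843.3333 / 50
L = 156.9 m

156.9


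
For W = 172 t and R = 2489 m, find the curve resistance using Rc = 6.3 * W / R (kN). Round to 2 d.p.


Rc = 6.3 * W / R
Rc = 6.3 * 172 / 2489
Rc = 1083.6 / 2489
Rc = 0.44 kN

0.44


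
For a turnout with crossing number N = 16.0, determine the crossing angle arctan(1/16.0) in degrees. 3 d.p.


1/N = 1/16.0 = 0.0625
angle = arctan(0.0625) = 0.062419 rad
angle = 0.062419 * 180/pi = 3.576 degrees

3.576


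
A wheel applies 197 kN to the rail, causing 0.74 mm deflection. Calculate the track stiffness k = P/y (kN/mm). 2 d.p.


Track stiffness k = P / y
k = 197 / 0.74
k = 266.22 kN/mm

266.22


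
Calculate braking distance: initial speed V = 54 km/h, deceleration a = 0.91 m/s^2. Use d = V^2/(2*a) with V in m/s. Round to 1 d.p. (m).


Convert speed: V = 54 / 3.6 = 15.0 m/s
V^2 = 225.0
d = 225.0 / (2 * 0.91)
d = 225.0 / 1.82
d = 123.6 m

123.6


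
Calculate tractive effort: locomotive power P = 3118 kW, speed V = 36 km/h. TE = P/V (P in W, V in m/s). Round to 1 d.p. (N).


Convert: P = 3118 kW = 3118000 W
V = 36 / 3.6 = 10.0 m/s
TE = 3118000 / 10.0
TE = 311800.0 N

311800.0


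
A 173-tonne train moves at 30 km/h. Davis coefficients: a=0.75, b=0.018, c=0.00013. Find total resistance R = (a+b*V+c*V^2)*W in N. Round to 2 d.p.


b*V = 0.018 * 30 = 0.54
c*V^2 = 0.00013 * 900 = 0.117
R_per_t = 0.75 + 0.54 + 0.117 = 1.407 N/t
R_total = 1.407 * 173 = 243.41 N

243.41


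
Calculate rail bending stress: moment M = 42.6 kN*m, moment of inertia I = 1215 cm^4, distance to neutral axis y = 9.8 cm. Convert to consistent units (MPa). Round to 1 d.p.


Convert units:
M = 42.6 kN*m = 42600000 N*mm
y = 9.8 cm = 98 mm
I = 1215 cm^4 = 12150000 mm^4
sigma = 42600000 * 98 / 12150000
sigma = 343.6 MPa

343.6


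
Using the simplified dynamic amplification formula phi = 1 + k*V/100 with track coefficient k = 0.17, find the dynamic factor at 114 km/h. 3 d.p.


phi = 1 + k * V / 100
phi = 1 + 0.17 * 114 / 100
phi = 1 + 0.1938
phi = 1.194

1.194


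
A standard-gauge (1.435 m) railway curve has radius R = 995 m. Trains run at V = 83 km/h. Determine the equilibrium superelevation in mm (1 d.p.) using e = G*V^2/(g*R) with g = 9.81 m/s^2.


Convert speed: V = 83 / 3.6 = 23.0556 m/s
Apply formula: e = 1.435 * 23.0556^2 / (9.81 * 995)
e = 1.435 * 531.5586 / 9760.95
e = 0.078147 m = 78.1 mm

78.1


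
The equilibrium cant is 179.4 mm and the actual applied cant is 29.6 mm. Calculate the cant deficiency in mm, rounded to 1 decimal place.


Cant deficiency = equilibrium cant - actual cant
CD = 179.4 - 29.6
CD = 149.8 mm

149.8


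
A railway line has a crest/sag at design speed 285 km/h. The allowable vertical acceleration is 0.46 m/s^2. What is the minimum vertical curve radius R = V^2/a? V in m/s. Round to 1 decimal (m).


Convert speed: V = 285 / 3.6 = 79.1667 m/s
V^2 = 6267.3611 m^2/s^2
R_v = 6267.3611 / 0.46
R_v = 13624.7 m

13624.7


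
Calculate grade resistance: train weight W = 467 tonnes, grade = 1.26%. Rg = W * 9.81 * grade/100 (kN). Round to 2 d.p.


Rg = W * 9.81 * grade / 100
Rg = 467 * 9.81 * 1.26 / 100
Rg = 4581.27 * 0.0126
Rg = 57.72 kN

57.72


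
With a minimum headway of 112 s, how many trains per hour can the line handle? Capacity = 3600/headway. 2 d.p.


Capacity = 3600 / headway
Capacity = 3600 / 112
Capacity = 32.14 trains/hour

32.14


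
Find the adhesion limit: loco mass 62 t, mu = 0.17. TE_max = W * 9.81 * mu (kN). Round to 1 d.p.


TE_max = W * g * mu
TE_max = 62 * 9.81 * 0.17
TE_max = 608.22 * 0.17
TE_max = 103.4 kN

103.4


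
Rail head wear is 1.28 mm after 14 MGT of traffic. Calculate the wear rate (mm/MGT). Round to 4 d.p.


Wear rate = total wear / cumulative tonnage
Rate = 1.28 / 14
Rate = 0.0914 mm/MGT

0.0914


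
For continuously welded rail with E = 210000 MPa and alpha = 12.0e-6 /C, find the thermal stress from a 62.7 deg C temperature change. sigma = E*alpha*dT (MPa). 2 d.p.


sigma = E * alpha * dT
sigma = 210000 * 12.0e-6 * 62.7
sigma = 2.52 * 62.7
sigma = 158.00 MPa

158.00


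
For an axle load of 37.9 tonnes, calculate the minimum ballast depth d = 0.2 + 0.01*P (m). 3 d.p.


d = 0.2 + 0.01 * 37.9
d = 0.2 + 0.379
d = 0.579 m

0.579


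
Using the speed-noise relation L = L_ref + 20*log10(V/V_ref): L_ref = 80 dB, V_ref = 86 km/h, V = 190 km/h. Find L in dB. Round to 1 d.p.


V/V_ref = 190 / 86 = 2.209302
log10(2.209302) = 0.344255
20 * 0.344255 = 6.8851
L = 80 + 6.8851 = 86.9 dB

86.9


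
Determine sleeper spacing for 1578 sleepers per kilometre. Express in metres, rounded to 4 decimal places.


Spacing = 1000 m / number of sleepers
Spacing = 1000 / 1578
Spacing = 0.6337 m

0.6337


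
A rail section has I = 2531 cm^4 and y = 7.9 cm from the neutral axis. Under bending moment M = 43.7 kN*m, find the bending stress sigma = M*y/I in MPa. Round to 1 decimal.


Convert units:
M = 43.7 kN*m = 43700000 N*mm
y = 7.9 cm = 79 mm
I = 2531 cm^4 = 25310000 mm^4
sigma = 43700000 * 79 / 25310000
sigma = 136.4 MPa

136.4


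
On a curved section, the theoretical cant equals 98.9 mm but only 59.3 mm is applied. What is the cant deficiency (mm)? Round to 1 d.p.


Cant deficiency = equilibrium cant - actual cant
CD = 98.9 - 59.3
CD = 39.6 mm

39.6


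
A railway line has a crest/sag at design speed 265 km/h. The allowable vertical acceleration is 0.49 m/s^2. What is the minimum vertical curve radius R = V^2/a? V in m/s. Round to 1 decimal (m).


Convert speed: V = 265 / 3.6 = 73.6111 m/s
V^2 = 5418.5957 m^2/s^2
R_v = 5418.5957 / 0.49
R_v = 11058.4 m

11058.4


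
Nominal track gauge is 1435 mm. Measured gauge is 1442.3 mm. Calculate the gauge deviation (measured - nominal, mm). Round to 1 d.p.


Deviation = measured - nominal
Deviation = 1442.3 - 1435
Deviation = 7.3 mm

7.3


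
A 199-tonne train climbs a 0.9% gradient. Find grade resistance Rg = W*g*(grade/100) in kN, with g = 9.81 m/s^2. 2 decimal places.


Rg = W * 9.81 * grade / 100
Rg = 199 * 9.81 * 0.9 / 100
Rg = 1952.19 * 0.009
Rg = 17.57 kN

17.57


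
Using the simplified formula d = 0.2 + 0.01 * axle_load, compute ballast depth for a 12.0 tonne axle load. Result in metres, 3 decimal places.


d = 0.2 + 0.01 * 12.0
d = 0.2 + 0.12
d = 0.320 m

0.320


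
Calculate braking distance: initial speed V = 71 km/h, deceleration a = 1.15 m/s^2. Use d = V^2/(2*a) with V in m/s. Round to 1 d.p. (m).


Convert speed: V = 71 / 3.6 = 19.7222 m/s
V^2 = 388.966
d = 388.966 / (2 * 1.15)
d = 388.966 / 2.3
d = 169.1 m

169.1


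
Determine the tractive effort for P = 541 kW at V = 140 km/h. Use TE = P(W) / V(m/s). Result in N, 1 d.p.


Convert: P = 541 kW = 541000 W
V = 140 / 3.6 = 38.8889 m/s
TE = 541000 / 38.8889
TE = 13911.4 N

13911.4


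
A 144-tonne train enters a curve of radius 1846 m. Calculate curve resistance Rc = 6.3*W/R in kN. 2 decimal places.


Rc = 6.3 * W / R
Rc = 6.3 * 144 / 1846
Rc = 907.2 / 1846
Rc = 0.49 kN

0.49


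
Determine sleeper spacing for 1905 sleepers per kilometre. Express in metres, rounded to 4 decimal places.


Spacing = 1000 m / number of sleepers
Spacing = 1000 / 1905
Spacing = 0.5249 m

0.5249


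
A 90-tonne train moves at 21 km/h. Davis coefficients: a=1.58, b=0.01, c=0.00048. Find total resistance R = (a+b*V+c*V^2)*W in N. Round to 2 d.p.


b*V = 0.01 * 21 = 0.21
c*V^2 = 0.00048 * 441 = 0.21168
R_per_t = 1.58 + 0.21 + 0.21168 = 2.00168 N/t
R_total = 2.00168 * 90 = 180.15 N

180.15


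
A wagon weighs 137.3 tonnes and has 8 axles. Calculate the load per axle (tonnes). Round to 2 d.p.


Load per axle = total weight / number of axles
Load = 137.3 / 8
Load = 17.16 tonnes

17.16


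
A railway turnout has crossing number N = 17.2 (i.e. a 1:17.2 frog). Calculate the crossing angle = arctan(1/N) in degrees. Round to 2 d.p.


1/N = 1/17.2 = 0.05814
angle = arctan(0.05814) = 0.058074 rad
angle = 0.058074 * 180/pi = 3.33 degrees

3.33


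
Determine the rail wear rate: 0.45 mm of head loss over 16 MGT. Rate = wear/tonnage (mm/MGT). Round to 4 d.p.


Wear rate = total wear / cumulative tonnage
Rate = 0.45 / 16
Rate = 0.0281 mm/MGT

0.0281


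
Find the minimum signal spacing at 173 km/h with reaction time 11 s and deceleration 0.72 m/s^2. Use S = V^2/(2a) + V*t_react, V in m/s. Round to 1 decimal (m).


V = 173 / 3.6 = 48.0556 m/s
Braking distance = 48.0556^2 / (2*0.72) = 1603.7058 m
Sighting distance = 48.0556 * 11 = 528.6111 m
S = 1603.7058 + 528.6111 = 2132.3 m

2132.3


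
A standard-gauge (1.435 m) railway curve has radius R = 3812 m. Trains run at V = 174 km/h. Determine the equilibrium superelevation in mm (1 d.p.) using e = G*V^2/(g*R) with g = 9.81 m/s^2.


Convert speed: V = 174 / 3.6 = 48.3333 m/s
Apply formula: e = 1.435 * 48.3333^2 / (9.81 * 3812)
e = 1.435 * 2336.1111 / 37395.72
e = 0.089644 m = 89.6 mm

89.6


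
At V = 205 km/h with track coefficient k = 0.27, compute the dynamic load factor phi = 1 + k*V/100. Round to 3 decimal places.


phi = 1 + k * V / 100
phi = 1 + 0.27 * 205 / 100
phi = 1 + 0.5535
phi = 1.554

1.554


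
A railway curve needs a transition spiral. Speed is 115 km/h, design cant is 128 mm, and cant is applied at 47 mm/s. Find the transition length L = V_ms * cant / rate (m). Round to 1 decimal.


Convert speed: V = 115 / 3.6 = 31.9444 m/s
L = 31.9444 * 128 / 47
L = 4088.8889 / 47
L = 87.0 m

87.0


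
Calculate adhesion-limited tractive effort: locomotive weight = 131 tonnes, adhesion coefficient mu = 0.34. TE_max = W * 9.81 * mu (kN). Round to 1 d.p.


TE_max = W * g * mu
TE_max = 131 * 9.81 * 0.34
TE_max = 1285.11 * 0.34
TE_max = 436.9 kN

436.9


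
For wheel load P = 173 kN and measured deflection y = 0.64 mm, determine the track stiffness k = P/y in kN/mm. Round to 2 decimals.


Track stiffness k = P / y
k = 173 / 0.64
k = 270.31 kN/mm

270.31


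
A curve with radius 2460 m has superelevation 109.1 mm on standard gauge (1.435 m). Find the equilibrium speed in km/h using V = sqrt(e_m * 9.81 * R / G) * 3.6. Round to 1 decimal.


Convert cant: e = 109.1 mm = 0.1091 m
V_ms = sqrt(0.1091 * 9.81 * 2460 / 1.435)
V_ms = sqrt(1834.750286) = 42.834 m/s
V = 42.834 * 3.6 = 154.2 km/h

154.2


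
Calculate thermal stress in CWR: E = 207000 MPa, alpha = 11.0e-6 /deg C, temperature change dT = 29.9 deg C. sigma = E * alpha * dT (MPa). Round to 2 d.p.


sigma = E * alpha * dT
sigma = 207000 * 11.0e-6 * 29.9
sigma = 2.277 * 29.9
sigma = 68.08 MPa

68.08


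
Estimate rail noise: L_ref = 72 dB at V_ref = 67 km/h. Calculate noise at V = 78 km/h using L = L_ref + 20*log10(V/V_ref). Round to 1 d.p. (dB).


V/V_ref = 78 / 67 = 1.164179
log10(1.164179) = 0.06602
20 * 0.06602 = 1.3204
L = 72 + 1.3204 = 73.3 dB

73.3


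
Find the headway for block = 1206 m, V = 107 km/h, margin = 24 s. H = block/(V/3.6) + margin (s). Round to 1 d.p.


V = 107 / 3.6 = 29.7222 m/s
Block traversal time = 1206 / 29.7222 = 40.5757 s
Headway = 40.5757 + 24
Headway = 64.6 s

64.6


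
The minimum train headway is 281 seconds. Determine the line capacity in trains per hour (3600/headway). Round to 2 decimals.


Capacity = 3600 / headway
Capacity = 3600 / 281
Capacity = 12.81 trains/hour

12.81


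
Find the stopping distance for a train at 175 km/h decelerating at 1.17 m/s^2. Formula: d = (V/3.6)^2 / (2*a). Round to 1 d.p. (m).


Convert speed: V = 175 / 3.6 = 48.6111 m/s
V^2 = 2363.0401
d = 2363.0401 / (2 * 1.17)
d = 2363.0401 / 2.34
d = 1009.8 m

1009.8


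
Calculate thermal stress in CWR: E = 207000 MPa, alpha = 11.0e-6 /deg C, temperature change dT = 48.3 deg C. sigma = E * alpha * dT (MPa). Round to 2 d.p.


sigma = E * alpha * dT
sigma = 207000 * 11.0e-6 * 48.3
sigma = 2.277 * 48.3
sigma = 109.98 MPa

109.98


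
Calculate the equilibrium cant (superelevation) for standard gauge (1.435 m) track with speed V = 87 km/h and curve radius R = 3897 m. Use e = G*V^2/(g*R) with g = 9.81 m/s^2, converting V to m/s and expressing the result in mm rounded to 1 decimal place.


Convert speed: V = 87 / 3.6 = 24.1667 m/s
Apply formula: e = 1.435 * 24.1667^2 / (9.81 * 3897)
e = 1.435 * 584.0278 / 38229.57
e = 0.021922 m = 21.9 mm

21.9


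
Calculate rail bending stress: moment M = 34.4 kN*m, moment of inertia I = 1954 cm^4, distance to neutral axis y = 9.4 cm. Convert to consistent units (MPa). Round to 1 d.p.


Convert units:
M = 34.4 kN*m = 34400000 N*mm
y = 9.4 cm = 94 mm
I = 1954 cm^4 = 19540000 mm^4
sigma = 34400000 * 94 / 19540000
sigma = 165.5 MPa

165.5


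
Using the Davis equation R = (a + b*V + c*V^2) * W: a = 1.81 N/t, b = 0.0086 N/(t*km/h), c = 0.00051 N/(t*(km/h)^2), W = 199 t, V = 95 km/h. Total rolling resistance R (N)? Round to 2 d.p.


b*V = 0.0086 * 95 = 0.817
c*V^2 = 0.00051 * 9025 = 4.60275
R_per_t = 1.81 + 0.817 + 4.60275 = 7.22975 N/t
R_total = 7.22975 * 199 = 1438.72 N

1438.72


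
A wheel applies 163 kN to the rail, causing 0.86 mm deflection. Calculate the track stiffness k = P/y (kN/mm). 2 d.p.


Track stiffness k = P / y
k = 163 / 0.86
k = 189.53 kN/mm

189.53


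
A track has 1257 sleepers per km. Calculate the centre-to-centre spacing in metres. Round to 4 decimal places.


Spacing = 1000 m / number of sleepers
Spacing = 1000 / 1257
Spacing = 0.7955 m

0.7955


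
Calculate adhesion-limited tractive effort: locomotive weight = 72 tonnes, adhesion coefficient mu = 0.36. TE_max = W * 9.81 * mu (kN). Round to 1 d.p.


TE_max = W * g * mu
TE_max = 72 * 9.81 * 0.36
TE_max = 706.32 * 0.36
TE_max = 254.3 kN

254.3


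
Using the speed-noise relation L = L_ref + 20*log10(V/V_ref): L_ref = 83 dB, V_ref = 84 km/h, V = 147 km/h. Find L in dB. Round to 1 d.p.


V/V_ref = 147 / 84 = 1.75
log10(1.75) = 0.243038
20 * 0.243038 = 4.8608
L = 83 + 4.8608 = 87.9 dB

87.9


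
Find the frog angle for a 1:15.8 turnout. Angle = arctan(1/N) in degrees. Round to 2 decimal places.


1/N = 1/15.8 = 0.063291
angle = arctan(0.063291) = 0.063207 rad
angle = 0.063207 * 180/pi = 3.62 degrees

3.62


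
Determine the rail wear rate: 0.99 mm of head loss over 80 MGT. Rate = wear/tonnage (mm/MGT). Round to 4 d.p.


Wear rate = total wear / cumulative tonnage
Rate = 0.99 / 80
Rate = 0.0124 mm/MGT

0.0124


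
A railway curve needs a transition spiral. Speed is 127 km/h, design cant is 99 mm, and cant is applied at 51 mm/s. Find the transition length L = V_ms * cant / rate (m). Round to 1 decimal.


Convert speed: V = 127 / 3.6 = 35.2778 m/s
L = 35.2778 * 99 / 51
L = 3492.5 / 51
L = 68.5 m

68.5


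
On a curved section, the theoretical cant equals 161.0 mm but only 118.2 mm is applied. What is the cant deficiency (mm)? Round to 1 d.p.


Cant deficiency = equilibrium cant - actual cant
CD = 161.0 - 118.2
CD = 42.8 mm

42.8


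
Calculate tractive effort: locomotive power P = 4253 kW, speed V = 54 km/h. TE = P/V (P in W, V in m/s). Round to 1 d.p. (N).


Convert: P = 4253 kW = 4253000 W
V = 54 / 3.6 = 15.0 m/s
TE = 4253000 / 15.0
TE = 283533.3 N

283533.3


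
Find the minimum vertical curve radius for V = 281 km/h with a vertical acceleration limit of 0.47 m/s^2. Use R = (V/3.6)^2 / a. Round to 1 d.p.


Convert speed: V = 281 / 3.6 = 78.0556 m/s
V^2 = 6092.6698 m^2/s^2
R_v = 6092.6698 / 0.47
R_v = 12963.1 m

12963.1


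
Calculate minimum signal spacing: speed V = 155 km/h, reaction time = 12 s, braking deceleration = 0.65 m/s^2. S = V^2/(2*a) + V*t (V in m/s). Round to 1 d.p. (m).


V = 155 / 3.6 = 43.0556 m/s
Braking distance = 43.0556^2 / (2*0.65) = 1425.9853 m
Sighting distance = 43.0556 * 12 = 516.6667 m
S = 1425.9853 + 516.6667 = 1942.7 m

1942.7


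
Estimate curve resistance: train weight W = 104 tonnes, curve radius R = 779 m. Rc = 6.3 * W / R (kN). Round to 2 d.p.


Rc = 6.3 * W / R
Rc = 6.3 * 104 / 779
Rc = 655.2 / 779
Rc = 0.84 kN

0.84


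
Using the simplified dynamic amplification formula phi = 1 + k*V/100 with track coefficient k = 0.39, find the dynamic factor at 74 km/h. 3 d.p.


phi = 1 + k * V / 100
phi = 1 + 0.39 * 74 / 100
phi = 1 + 0.2886
phi = 1.289

1.289


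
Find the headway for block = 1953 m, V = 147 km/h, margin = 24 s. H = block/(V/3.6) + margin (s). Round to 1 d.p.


V = 147 / 3.6 = 40.8333 m/s
Block traversal time = 1953 / 40.8333 = 47.8286 s
Headway = 47.8286 + 24
Headway = 71.8 s

71.8


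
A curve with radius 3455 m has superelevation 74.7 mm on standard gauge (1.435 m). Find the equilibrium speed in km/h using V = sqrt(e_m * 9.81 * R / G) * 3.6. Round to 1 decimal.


Convert cant: e = 74.7 mm = 0.0747 m
V_ms = sqrt(0.0747 * 9.81 * 3455 / 1.435)
V_ms = sqrt(1764.354136) = 42.0042 m/s
V = 42.0042 * 3.6 = 151.2 km/h

151.2


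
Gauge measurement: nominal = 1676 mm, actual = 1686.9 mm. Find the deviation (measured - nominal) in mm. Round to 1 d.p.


Deviation = measured - nominal
Deviation = 1686.9 - 1676
Deviation = 10.9 mm

10.9


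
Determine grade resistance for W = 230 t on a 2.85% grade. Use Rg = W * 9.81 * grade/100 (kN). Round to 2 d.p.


Rg = W * 9.81 * grade / 100
Rg = 230 * 9.81 * 2.85 / 100
Rg = 2256.3 * 0.0285
Rg = 64.30 kN

64.30


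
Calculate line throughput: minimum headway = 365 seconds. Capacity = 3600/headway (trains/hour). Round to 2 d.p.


Capacity = 3600 / headway
Capacity = 3600 / 365
Capacity = 9.86 trains/hour

9.86


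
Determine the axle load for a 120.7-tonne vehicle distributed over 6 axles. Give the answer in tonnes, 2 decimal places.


Load per axle = total weight / number of axles
Load = 120.7 / 6
Load = 20.12 tonnes

20.12


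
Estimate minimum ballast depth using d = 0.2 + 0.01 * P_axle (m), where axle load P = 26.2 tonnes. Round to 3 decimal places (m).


d = 0.2 + 0.01 * 26.2
d = 0.2 + 0.262
d = 0.462 m

0.462
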